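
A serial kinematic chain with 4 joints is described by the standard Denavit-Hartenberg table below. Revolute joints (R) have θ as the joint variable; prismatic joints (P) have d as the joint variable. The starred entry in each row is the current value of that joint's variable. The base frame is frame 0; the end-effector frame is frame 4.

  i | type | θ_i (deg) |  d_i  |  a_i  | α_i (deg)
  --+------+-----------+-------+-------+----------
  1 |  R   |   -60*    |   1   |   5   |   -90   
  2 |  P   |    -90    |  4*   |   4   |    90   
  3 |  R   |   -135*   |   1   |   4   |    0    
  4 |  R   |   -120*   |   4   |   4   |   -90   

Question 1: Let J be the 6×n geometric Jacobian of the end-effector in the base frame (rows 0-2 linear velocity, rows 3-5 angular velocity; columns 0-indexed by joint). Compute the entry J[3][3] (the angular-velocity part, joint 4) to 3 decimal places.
-0.500

axis z_3 = (-0.5000,0.8660,0.0000); lever o_n−o_3 = (1.3461,5.3960,-1.0353)
cross product → J_v[:, 3] = (-0.8966,-0.5176,-3.8637)
J_ω[:, 3] = z_3
entry J[3][3] = -0.5000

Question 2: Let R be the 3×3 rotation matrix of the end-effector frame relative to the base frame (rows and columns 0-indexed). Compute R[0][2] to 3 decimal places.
End-effector z-axis (col 2 of R) = (-0.2241,-0.1294,-0.9659)
R[0][2] = -0.2241

-0.224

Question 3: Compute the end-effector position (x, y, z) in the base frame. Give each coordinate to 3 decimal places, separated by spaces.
4.361 2.518 1.136

after link 1: o_1 = (2.5000, -4.3301, 1.0000)
after link 2: o_2 = (5.9641, -2.3301, 5.0000)
after link 3: o_3 = (3.0146, -2.8783, 2.1716)
after link 4: o_4 = (4.3607, 2.5176, 1.1363)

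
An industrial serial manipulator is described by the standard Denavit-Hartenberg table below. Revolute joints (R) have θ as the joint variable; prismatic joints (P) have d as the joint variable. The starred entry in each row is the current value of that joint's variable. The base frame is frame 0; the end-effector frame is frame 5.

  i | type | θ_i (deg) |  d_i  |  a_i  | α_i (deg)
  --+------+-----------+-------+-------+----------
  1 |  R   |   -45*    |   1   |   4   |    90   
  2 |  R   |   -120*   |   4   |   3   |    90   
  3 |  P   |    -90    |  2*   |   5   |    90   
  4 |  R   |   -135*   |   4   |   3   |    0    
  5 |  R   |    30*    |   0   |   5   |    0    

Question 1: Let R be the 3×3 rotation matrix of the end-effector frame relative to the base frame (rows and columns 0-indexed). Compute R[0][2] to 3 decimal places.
0.354

End-effector z-axis (col 2 of R) = (0.3536,-0.3536,0.8660)
R[0][2] = 0.3536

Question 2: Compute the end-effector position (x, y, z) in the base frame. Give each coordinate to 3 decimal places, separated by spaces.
after link 1: o_1 = (2.8284, -2.8284, 1.0000)
after link 2: o_2 = (-1.0607, -4.5962, -1.5981)
after link 3: o_3 = (1.2501, 0.1641, -0.5981)
after link 4: o_4 = (2.4634, -4.0492, 1.8054)
after link 5: o_5 = (4.5058, -7.9218, -0.6094)

4.506 -7.922 -0.609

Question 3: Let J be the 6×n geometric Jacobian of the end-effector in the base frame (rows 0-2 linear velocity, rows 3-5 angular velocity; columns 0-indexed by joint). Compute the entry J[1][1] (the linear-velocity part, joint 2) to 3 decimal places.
-1.138

axis z_1 = (-0.7071,-0.7071,0.0000); lever o_n−o_1 = (1.6774,-5.0933,-1.6094)
cross product → J_v[:, 1] = (1.1381,-1.1381,4.7876)
J_ω[:, 1] = z_1
entry J[1][1] = -1.1381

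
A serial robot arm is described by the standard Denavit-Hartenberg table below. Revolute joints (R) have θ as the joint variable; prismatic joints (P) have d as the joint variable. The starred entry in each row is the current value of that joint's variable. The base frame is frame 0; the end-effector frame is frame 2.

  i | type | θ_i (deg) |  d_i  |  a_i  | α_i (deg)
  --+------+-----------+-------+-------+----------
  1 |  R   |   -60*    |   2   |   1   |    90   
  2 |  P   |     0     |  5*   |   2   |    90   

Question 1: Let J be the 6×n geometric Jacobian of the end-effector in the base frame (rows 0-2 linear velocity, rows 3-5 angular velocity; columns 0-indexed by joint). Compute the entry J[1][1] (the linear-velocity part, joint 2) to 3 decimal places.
prismatic axis z_1 = (-0.8660,-0.5000,0.0000)
J_v[:, 1] = z_1; J_ω[:, 1] = (0,0,0)
entry J[1][1] = -0.5000

-0.500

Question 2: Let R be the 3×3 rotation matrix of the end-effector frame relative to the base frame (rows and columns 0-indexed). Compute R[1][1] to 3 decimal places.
-0.500

End-effector y-axis (col 1 of R) = (-0.8660,-0.5000,0.0000)
R[1][1] = -0.5000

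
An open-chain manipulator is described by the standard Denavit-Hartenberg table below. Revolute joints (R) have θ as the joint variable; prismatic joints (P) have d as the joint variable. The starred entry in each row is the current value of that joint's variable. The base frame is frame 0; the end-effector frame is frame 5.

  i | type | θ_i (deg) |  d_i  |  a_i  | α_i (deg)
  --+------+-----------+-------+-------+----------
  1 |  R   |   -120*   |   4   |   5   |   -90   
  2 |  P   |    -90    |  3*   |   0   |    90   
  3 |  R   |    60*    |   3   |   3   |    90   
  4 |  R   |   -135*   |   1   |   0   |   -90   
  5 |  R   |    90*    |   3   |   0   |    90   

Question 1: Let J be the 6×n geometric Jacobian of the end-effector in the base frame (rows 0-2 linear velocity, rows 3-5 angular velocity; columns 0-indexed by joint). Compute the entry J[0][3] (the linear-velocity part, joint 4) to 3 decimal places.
axis z_3 = (-0.4330,0.2500,0.8660); lever o_n−o_3 = (0.0973,-2.5057,1.9267)
cross product → J_v[:, 3] = (2.6517,0.9186,1.0607)
J_ω[:, 3] = z_3
entry J[0][3] = 2.6517

2.652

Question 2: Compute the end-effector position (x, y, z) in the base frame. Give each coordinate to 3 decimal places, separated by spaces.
after link 1: o_1 = (-2.5000, -4.3301, 4.0000)
after link 2: o_2 = (0.0981, -5.8301, 4.0000)
after link 3: o_3 = (3.8481, -4.5311, 5.5000)
after link 4: o_4 = (3.4151, -4.2811, 6.3660)
after link 5: o_5 = (3.9454, -7.0368, 7.4267)

3.945 -7.037 7.427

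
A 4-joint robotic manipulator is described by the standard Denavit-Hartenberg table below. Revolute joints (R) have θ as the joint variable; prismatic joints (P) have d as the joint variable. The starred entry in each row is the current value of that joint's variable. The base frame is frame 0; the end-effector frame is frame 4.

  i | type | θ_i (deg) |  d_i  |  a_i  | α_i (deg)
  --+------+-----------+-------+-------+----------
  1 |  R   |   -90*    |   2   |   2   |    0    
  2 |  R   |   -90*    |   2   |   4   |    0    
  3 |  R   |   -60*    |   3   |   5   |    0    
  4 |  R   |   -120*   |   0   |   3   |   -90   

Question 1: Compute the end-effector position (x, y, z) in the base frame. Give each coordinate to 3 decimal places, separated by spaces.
after link 1: o_1 = (0.0000, -2.0000, 2.0000)
after link 2: o_2 = (-4.0000, -2.0000, 4.0000)
after link 3: o_3 = (-6.5000, 2.3301, 7.0000)
after link 4: o_4 = (-3.5000, 2.3301, 7.0000)

-3.500 2.330 7.000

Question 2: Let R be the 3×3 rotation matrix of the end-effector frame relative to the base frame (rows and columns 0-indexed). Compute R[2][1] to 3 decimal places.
-1.000

End-effector y-axis (col 1 of R) = (-0.0000,0.0000,-1.0000)
R[2][1] = -1.0000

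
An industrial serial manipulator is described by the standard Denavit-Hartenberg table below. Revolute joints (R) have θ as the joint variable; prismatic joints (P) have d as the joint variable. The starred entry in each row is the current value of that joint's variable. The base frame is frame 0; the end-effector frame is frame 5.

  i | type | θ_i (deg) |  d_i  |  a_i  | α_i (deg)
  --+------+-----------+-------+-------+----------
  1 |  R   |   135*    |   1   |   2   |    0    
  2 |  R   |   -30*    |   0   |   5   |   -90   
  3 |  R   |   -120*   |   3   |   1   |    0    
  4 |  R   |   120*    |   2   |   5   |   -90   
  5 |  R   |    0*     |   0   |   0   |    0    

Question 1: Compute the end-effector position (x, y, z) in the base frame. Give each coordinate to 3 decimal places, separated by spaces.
-8.703 9.296 1.866

after link 1: o_1 = (-1.4142, 1.4142, 1.0000)
after link 2: o_2 = (-2.7083, 6.2438, 1.0000)
after link 3: o_3 = (-5.4767, 4.9844, 1.8660)
after link 4: o_4 = (-8.7026, 9.2964, 1.8660)
after link 5: o_5 = (-8.7026, 9.2964, 1.8660)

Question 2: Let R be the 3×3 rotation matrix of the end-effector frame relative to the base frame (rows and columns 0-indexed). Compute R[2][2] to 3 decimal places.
-1.000

End-effector z-axis (col 2 of R) = (-0.0000,-0.0000,-1.0000)
R[2][2] = -1.0000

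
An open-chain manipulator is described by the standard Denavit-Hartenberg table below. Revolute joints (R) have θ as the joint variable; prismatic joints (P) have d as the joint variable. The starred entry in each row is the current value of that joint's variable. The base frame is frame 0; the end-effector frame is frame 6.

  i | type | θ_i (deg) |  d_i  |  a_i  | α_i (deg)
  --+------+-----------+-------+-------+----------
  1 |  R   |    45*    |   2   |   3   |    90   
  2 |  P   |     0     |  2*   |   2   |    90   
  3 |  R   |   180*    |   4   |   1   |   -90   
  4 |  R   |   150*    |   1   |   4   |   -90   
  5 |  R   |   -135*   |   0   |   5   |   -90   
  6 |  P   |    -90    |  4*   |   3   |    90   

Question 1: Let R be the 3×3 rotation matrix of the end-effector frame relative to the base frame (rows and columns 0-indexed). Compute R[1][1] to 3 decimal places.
0.933

End-effector y-axis (col 1 of R) = (-0.0670,0.9330,0.3536)
R[1][1] = 0.9330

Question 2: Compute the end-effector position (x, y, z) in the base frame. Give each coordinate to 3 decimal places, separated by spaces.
after link 1: o_1 = (2.1213, 2.1213, 2.0000)
after link 2: o_2 = (4.9497, 2.1213, 2.0000)
after link 3: o_3 = (4.2426, 1.4142, -2.0000)
after link 4: o_4 = (5.9850, 4.5708, -0.0000)
after link 5: o_5 = (1.3200, 4.9057, -1.7678)
after link 6: o_6 = (2.1127, 9.6985, -2.9516)

2.113 9.698 -2.952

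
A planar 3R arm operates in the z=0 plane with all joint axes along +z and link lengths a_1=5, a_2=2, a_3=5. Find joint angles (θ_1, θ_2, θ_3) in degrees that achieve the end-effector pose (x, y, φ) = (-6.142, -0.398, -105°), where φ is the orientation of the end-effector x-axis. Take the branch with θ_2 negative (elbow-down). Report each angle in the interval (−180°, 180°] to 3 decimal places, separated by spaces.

150.003 -45.003 150.000

wrist centre = target − a_3·(cos φ, sin φ) = (-4.8479, 4.4316)
cos θ_2 = (43.1415−5²−2²)/(2·5·2) = 0.7071; θ_2 = -45.0025° (elbow-down)
β = atan2(4.4316,-4.8479) = 137.5685°; ψ = atan2(-1.4143,6.4142) = -12.4344°
θ_1 = β − ψ = 150.0029°
θ_3 = φ − θ_1 − θ_2 = 149.9996° (wrapped to (-180°,180°])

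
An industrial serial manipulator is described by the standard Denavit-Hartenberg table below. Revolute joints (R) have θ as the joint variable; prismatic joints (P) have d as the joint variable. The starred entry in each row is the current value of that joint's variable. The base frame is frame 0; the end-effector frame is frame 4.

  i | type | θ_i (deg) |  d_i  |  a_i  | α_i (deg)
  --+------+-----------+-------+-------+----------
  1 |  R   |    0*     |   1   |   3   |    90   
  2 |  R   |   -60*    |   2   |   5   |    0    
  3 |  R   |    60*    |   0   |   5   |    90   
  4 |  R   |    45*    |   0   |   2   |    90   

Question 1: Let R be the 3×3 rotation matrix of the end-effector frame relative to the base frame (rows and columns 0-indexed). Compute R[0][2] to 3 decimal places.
0.707

End-effector z-axis (col 2 of R) = (0.7071,0.7071,-0.0000)
R[0][2] = 0.7071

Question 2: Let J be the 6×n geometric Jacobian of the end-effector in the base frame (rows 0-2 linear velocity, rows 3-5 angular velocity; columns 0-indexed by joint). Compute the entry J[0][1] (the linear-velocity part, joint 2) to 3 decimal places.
axis z_1 = (0.0000,-1.0000,0.0000); lever o_n−o_1 = (8.9142,-3.4142,-4.3301)
cross product → J_v[:, 1] = (4.3301,0.0000,8.9142)
J_ω[:, 1] = z_1
entry J[0][1] = 4.3301

4.330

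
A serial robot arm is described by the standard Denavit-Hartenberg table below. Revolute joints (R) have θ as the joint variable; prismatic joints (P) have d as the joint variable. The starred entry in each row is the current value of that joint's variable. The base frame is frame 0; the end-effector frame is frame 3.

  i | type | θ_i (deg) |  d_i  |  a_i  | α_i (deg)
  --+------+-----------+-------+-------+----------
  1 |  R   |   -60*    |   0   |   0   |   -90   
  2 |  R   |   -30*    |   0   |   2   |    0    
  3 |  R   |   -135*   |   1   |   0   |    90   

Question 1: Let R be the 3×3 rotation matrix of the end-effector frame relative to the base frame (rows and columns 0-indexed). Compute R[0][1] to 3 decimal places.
End-effector y-axis (col 1 of R) = (0.8660,0.5000,0.0000)
R[0][1] = 0.8660

0.866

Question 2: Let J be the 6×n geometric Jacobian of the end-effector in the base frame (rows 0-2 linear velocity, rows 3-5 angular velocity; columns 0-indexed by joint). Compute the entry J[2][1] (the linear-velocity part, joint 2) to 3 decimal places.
-1.732

axis z_1 = (0.8660,0.5000,0.0000); lever o_n−o_1 = (1.7321,-1.0000,1.0000)
cross product → J_v[:, 1] = (0.5000,-0.8660,-1.7321)
J_ω[:, 1] = z_1
entry J[2][1] = -1.7321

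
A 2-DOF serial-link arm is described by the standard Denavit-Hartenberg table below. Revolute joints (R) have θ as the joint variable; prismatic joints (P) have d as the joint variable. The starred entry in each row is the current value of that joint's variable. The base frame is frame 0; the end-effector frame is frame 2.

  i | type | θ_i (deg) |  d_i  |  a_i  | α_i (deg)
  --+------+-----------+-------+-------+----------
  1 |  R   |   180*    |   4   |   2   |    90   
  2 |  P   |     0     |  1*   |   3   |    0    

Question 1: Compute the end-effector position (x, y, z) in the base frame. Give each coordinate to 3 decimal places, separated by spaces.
after link 1: o_1 = (-2.0000, 0.0000, 4.0000)
after link 2: o_2 = (-5.0000, 1.0000, 4.0000)

-5.000 1.000 4.000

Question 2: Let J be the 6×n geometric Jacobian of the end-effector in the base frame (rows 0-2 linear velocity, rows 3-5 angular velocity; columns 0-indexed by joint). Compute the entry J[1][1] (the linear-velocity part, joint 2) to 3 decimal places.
prismatic axis z_1 = (0.0000,1.0000,0.0000)
J_v[:, 1] = z_1; J_ω[:, 1] = (0,0,0)
entry J[1][1] = 1.0000

1.000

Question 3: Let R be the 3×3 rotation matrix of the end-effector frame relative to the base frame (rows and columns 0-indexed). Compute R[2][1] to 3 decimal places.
End-effector y-axis (col 1 of R) = (-0.0000,-0.0000,1.0000)
R[2][1] = 1.0000

1.000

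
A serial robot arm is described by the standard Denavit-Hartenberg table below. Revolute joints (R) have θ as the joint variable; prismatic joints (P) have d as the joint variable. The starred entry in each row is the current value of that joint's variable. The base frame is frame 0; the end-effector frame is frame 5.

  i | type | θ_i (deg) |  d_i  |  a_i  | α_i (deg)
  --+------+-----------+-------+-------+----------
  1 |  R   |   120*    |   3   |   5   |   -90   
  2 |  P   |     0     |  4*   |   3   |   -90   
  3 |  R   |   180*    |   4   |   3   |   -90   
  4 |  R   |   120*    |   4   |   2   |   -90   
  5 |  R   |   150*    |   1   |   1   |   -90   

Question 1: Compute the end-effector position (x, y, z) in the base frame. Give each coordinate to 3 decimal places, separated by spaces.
-9.712 1.821 -0.518

after link 1: o_1 = (-2.5000, 4.3301, 3.0000)
after link 2: o_2 = (-7.4641, 4.9282, 3.0000)
after link 3: o_3 = (-5.9641, 2.3301, -1.0000)
after link 4: o_4 = (-9.9282, 1.1962, 0.7321)
after link 5: o_5 = (-9.7117, 1.8212, -0.5179)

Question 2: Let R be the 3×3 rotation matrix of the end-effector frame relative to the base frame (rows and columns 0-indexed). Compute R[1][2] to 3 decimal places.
-0.650

End-effector z-axis (col 2 of R) = (-0.6250,-0.6495,-0.4330)
R[1][2] = -0.6495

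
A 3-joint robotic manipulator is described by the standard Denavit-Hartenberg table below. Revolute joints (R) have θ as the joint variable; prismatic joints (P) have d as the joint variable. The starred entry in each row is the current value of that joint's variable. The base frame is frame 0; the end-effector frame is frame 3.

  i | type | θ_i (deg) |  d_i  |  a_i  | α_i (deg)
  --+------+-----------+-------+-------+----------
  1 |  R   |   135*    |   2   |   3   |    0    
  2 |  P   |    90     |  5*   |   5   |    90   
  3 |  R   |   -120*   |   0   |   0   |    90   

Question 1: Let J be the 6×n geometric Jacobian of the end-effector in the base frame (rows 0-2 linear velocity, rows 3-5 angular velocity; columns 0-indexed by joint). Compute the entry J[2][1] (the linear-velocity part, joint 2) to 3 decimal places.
prismatic axis z_1 = (0.0000,0.0000,1.0000)
J_v[:, 1] = z_1; J_ω[:, 1] = (0,0,0)
entry J[2][1] = 1.0000

1.000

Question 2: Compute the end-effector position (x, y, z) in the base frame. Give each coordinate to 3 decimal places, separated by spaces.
-5.657 -1.414 7.000

after link 1: o_1 = (-2.1213, 2.1213, 2.0000)
after link 2: o_2 = (-5.6569, -1.4142, 7.0000)
after link 3: o_3 = (-5.6569, -1.4142, 7.0000)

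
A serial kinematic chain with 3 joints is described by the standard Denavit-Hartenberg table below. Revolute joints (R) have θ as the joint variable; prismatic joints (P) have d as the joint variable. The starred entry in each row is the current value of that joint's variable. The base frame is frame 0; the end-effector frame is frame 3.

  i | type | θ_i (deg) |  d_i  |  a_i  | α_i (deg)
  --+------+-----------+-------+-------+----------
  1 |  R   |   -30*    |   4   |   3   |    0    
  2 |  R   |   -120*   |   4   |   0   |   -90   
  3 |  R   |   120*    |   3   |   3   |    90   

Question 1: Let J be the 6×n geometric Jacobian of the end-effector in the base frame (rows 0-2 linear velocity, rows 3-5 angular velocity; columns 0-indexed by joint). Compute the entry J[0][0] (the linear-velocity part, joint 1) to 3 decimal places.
3.348

axis z_0 = ẑ; lever o_n−o_0 = (5.3971,-3.3481,5.4019)
cross product → J_v[:, 0] = (3.3481,5.3971,-0.0000)
J_ω[:, 0] = z_0
entry J[0][0] = 3.3481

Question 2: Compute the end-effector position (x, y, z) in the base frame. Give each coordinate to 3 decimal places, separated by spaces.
after link 1: o_1 = (2.5981, -1.5000, 4.0000)
after link 2: o_2 = (2.5981, -1.5000, 8.0000)
after link 3: o_3 = (5.3971, -3.3481, 5.4019)

5.397 -3.348 5.402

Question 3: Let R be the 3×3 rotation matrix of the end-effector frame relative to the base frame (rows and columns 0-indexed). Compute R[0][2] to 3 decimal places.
-0.750

End-effector z-axis (col 2 of R) = (-0.7500,-0.4330,-0.5000)
R[0][2] = -0.7500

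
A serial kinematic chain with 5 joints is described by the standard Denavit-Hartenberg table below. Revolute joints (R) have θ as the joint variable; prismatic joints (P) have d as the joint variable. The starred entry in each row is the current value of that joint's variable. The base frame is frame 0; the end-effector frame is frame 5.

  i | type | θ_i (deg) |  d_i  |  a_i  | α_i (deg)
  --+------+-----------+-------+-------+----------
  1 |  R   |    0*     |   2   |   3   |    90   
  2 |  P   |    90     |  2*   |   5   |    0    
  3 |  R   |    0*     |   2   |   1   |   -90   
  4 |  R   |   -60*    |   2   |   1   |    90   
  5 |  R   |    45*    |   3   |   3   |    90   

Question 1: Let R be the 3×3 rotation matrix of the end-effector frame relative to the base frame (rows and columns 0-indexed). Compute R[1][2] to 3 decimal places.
-0.612

End-effector z-axis (col 2 of R) = (0.7071,-0.6124,0.3536)
R[1][2] = -0.6124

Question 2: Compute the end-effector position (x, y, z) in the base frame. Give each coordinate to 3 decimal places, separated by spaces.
after link 1: o_1 = (3.0000, 0.0000, 2.0000)
after link 2: o_2 = (3.0000, -2.0000, 7.0000)
after link 3: o_3 = (3.0000, -4.0000, 8.0000)
after link 4: o_4 = (1.0000, -4.8660, 8.5000)
after link 5: o_5 = (-1.1213, -8.2031, 6.9626)

-1.121 -8.203 6.963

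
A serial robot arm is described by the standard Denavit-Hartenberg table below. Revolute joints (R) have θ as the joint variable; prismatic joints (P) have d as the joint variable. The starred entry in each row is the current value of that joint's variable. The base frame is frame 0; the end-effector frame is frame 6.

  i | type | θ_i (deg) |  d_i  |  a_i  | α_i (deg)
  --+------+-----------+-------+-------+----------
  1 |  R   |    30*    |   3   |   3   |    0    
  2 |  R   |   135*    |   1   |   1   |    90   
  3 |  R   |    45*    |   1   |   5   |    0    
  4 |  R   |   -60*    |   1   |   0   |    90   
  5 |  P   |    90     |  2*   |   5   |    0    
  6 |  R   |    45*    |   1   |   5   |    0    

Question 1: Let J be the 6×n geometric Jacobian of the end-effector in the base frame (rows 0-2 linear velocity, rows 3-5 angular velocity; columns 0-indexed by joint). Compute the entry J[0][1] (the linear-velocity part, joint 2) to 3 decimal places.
axis z_1 = (0.0000,0.0000,1.0000); lever o_n−o_1 = (2.3945,10.2656,2.5528)
cross product → J_v[:, 1] = (-10.2656,2.3945,0.0000)
J_ω[:, 1] = z_1
entry J[0][1] = -10.2656

-10.266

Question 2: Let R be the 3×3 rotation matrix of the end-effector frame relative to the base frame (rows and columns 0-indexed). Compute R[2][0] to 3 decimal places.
0.183

End-effector x-axis (col 0 of R) = (0.8428,0.5062,0.1830)
R[2][0] = 0.1830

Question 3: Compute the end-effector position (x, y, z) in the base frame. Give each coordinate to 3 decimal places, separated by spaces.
after link 1: o_1 = (2.5981, 1.5000, 3.0000)
after link 2: o_2 = (1.6322, 1.7588, 4.0000)
after link 3: o_3 = (-1.5241, 3.6398, 7.5355)
after link 4: o_4 = (-1.2653, 4.6057, 7.5355)
after link 5: o_5 = (0.5288, 9.3014, 5.6037)
after link 6: o_6 = (4.9926, 11.7656, 5.5528)

4.993 11.766 5.553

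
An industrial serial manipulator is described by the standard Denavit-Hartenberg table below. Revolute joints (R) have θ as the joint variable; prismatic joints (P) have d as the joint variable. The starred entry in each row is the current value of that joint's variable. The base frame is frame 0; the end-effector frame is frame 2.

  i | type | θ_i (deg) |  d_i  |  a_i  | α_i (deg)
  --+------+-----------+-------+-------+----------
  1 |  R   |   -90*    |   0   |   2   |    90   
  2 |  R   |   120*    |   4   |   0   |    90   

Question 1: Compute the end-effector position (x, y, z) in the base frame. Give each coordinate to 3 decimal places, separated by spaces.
after link 1: o_1 = (0.0000, -2.0000, 0.0000)
after link 2: o_2 = (-4.0000, -2.0000, 0.0000)

-4.000 -2.000 0.000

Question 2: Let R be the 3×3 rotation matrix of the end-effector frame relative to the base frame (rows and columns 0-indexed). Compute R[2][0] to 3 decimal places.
0.866

End-effector x-axis (col 0 of R) = (0.0000,0.5000,0.8660)
R[2][0] = 0.8660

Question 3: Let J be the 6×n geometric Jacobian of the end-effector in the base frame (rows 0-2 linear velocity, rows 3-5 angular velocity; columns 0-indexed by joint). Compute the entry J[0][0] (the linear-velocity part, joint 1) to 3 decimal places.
2.000

axis z_0 = ẑ; lever o_n−o_0 = (-4.0000,-2.0000,0.0000)
cross product → J_v[:, 0] = (2.0000,-4.0000,0.0000)
J_ω[:, 0] = z_0
entry J[0][0] = 2.0000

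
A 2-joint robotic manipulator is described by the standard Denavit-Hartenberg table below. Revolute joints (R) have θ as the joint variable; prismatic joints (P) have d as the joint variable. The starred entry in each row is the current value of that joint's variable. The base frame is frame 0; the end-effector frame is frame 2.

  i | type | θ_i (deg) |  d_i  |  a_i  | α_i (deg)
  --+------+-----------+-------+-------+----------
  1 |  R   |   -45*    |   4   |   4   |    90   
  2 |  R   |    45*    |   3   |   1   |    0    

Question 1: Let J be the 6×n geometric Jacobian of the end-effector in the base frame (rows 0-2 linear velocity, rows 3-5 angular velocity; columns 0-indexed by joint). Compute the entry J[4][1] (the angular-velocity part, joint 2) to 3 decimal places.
axis z_1 = (-0.7071,-0.7071,0.0000); lever o_n−o_1 = (-1.6213,-2.6213,0.7071)
cross product → J_v[:, 1] = (-0.5000,0.5000,0.7071)
J_ω[:, 1] = z_1
entry J[4][1] = -0.7071

-0.707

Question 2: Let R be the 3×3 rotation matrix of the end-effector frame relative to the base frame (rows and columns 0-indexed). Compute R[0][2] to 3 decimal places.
End-effector z-axis (col 2 of R) = (-0.7071,-0.7071,0.0000)
R[0][2] = -0.7071

-0.707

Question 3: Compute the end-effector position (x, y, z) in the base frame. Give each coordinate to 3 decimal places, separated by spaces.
after link 1: o_1 = (2.8284, -2.8284, 4.0000)
after link 2: o_2 = (1.2071, -5.4497, 4.7071)

1.207 -5.450 4.707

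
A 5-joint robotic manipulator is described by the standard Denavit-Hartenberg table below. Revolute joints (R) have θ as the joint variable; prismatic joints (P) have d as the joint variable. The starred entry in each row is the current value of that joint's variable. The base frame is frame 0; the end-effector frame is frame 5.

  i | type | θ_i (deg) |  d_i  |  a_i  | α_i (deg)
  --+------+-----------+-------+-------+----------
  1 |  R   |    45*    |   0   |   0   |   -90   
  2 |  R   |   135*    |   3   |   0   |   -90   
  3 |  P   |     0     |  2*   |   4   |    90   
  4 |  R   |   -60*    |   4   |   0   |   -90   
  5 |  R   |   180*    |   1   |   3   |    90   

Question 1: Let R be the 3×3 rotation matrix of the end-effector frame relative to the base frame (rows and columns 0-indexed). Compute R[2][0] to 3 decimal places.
End-effector x-axis (col 0 of R) = (-0.1830,-0.1830,0.9659)
R[2][0] = 0.9659

0.966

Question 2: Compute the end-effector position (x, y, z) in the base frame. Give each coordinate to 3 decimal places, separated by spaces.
after link 1: o_1 = (0.0000, 0.0000, 0.0000)
after link 2: o_2 = (-2.1213, 2.1213, 0.0000)
after link 3: o_3 = (-5.1213, -0.8787, -1.4142)
after link 4: o_4 = (-7.9497, 1.9497, -1.4142)
after link 5: o_5 = (-9.1818, 0.7177, 1.2247)

-9.182 0.718 1.225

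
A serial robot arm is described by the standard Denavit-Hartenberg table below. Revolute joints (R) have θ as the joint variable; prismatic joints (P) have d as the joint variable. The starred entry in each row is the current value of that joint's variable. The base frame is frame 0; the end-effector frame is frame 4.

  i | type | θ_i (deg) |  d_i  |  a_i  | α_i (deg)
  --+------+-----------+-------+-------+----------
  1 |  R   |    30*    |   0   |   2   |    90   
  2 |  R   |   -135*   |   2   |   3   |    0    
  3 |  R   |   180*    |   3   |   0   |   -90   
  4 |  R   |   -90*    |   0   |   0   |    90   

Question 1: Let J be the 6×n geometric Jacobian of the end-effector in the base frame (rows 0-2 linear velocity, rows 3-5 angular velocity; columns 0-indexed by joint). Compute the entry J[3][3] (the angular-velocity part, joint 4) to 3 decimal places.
-0.612

axis z_3 = (-0.6124,-0.3536,0.7071); lever o_n−o_3 = (0.0000,0.0000,0.0000)
cross product → J_v[:, 3] = (-0.0000,0.0000,0.0000)
J_ω[:, 3] = z_3
entry J[3][3] = -0.6124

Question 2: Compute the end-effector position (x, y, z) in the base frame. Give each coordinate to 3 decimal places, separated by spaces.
after link 1: o_1 = (1.7321, 1.0000, 0.0000)
after link 2: o_2 = (0.8949, -1.7927, -2.1213)
after link 3: o_3 = (2.3949, -4.3908, -2.1213)
after link 4: o_4 = (2.3949, -4.3908, -2.1213)

2.395 -4.391 -2.121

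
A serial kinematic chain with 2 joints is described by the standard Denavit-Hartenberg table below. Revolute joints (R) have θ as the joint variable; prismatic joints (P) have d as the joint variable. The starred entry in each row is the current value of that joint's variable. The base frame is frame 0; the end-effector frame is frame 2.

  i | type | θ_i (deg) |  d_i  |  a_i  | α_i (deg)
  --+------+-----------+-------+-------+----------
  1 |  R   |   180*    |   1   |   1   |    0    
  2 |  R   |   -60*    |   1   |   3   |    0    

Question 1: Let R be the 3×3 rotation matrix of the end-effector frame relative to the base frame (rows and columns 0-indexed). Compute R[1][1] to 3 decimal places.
-0.500

End-effector y-axis (col 1 of R) = (-0.8660,-0.5000,0.0000)
R[1][1] = -0.5000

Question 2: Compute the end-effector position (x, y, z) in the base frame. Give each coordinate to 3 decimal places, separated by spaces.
after link 1: o_1 = (-1.0000, 0.0000, 1.0000)
after link 2: o_2 = (-2.5000, 2.5981, 2.0000)

-2.500 2.598 2.000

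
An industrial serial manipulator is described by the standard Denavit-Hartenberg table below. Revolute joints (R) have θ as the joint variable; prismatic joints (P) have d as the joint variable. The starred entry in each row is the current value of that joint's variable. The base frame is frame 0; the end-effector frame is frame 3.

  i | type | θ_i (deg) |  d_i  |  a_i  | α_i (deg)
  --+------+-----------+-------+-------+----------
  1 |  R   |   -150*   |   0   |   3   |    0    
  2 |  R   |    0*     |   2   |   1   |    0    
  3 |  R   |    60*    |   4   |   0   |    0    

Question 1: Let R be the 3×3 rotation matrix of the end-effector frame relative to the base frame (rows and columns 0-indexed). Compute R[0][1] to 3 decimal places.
End-effector y-axis (col 1 of R) = (1.0000,-0.0000,0.0000)
R[0][1] = 1.0000

1.000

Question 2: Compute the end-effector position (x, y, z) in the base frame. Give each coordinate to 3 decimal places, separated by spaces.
-3.464 -2.000 6.000

after link 1: o_1 = (-2.5981, -1.5000, 0.0000)
after link 2: o_2 = (-3.4641, -2.0000, 2.0000)
after link 3: o_3 = (-3.4641, -2.0000, 6.0000)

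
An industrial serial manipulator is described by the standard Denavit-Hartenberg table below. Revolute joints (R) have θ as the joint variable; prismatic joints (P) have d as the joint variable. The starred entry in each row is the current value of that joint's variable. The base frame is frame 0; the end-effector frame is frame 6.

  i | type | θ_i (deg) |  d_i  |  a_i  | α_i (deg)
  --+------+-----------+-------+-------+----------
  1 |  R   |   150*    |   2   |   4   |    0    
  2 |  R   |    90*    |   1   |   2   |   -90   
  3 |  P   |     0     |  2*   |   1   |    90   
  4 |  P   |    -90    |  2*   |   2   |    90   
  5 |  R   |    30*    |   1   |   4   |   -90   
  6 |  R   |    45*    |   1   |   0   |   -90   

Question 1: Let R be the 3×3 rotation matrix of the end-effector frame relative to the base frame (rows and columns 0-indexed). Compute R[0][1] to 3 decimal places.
End-effector y-axis (col 1 of R) = (-0.4330,0.2500,-0.8660)
R[0][1] = -0.4330

-0.433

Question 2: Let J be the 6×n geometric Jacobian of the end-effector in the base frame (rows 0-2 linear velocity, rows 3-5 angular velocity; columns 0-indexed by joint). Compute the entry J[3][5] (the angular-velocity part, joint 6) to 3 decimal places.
0.433

axis z_5 = (0.4330,-0.2500,0.8660); lever o_n−o_5 = (0.4330,-0.2500,0.8660)
cross product → J_v[:, 5] = (0.0000,0.0000,0.0000)
J_ω[:, 5] = z_5
entry J[3][5] = 0.4330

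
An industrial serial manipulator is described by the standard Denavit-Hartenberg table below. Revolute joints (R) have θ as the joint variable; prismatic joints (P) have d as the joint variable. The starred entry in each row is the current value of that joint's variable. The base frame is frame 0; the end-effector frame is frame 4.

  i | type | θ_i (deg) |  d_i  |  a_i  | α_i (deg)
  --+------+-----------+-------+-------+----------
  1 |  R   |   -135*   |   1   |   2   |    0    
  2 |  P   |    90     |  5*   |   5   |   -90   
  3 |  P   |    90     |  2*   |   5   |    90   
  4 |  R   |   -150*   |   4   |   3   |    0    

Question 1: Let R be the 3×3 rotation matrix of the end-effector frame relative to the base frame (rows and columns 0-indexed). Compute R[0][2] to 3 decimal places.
0.707

End-effector z-axis (col 2 of R) = (0.7071,-0.7071,0.0000)
R[0][2] = 0.7071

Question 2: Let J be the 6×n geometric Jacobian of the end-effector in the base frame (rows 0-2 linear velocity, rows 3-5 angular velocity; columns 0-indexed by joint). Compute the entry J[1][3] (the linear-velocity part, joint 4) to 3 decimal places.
-1.837

axis z_3 = (0.7071,-0.7071,0.0000); lever o_n−o_3 = (1.7678,-3.8891,2.5981)
cross product → J_v[:, 3] = (-1.8371,-1.8371,-1.5000)
J_ω[:, 3] = z_3
entry J[1][3] = -1.8371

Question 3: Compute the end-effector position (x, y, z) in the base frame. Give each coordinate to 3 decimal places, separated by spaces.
5.303 -7.425 3.598

after link 1: o_1 = (-1.4142, -1.4142, 1.0000)
after link 2: o_2 = (2.1213, -4.9497, 6.0000)
after link 3: o_3 = (3.5355, -3.5355, 1.0000)
after link 4: o_4 = (5.3033, -7.4246, 3.5981)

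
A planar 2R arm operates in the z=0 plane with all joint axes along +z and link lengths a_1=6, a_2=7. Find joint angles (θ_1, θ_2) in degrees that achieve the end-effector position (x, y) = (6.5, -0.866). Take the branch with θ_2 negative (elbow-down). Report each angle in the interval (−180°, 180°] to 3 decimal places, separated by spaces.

60.000 -120.000

cos θ_2 = (43.0000−6²−7²)/(2·6·7) = -0.5000; θ_2 = -120.0000° (elbow-down)
β = atan2(-0.8660,6.5000) = -7.5889°; ψ = atan2(-6.0622,2.5000) = -67.5891°
θ_1 = β − ψ = 60.0002°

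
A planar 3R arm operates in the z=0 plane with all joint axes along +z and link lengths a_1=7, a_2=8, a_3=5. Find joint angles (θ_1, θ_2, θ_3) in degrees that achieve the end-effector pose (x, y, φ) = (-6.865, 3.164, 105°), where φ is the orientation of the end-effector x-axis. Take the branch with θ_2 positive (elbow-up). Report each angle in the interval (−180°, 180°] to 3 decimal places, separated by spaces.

120.006 134.996 -150.002

wrist centre = target − a_3·(cos φ, sin φ) = (-5.5709, -1.6656)
cos θ_2 = (33.8093−7²−8²)/(2·7·8) = -0.7071; θ_2 = 134.9962° (elbow-up)
β = atan2(-1.6656,-5.5709) = -163.3540°; ψ = atan2(5.6572,1.3435) = 76.6405°
θ_1 = β − ψ = -239.9945°
θ_3 = φ − θ_1 − θ_2 = -150.0017° (wrapped to (-180°,180°])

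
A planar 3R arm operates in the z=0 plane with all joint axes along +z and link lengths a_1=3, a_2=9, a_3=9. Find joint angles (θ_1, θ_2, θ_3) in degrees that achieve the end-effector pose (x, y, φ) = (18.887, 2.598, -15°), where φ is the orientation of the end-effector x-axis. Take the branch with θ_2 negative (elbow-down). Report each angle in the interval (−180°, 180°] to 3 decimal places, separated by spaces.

59.992 -44.991 -30.001

wrist centre = target − a_3·(cos φ, sin φ) = (10.1937, 4.9274)
cos θ_2 = (128.1898−3²−9²)/(2·3·9) = 0.7072; θ_2 = -44.9909° (elbow-down)
β = atan2(4.9274,10.1937) = 25.7980°; ψ = atan2(-6.3629,9.3650) = -34.1938°
θ_1 = β − ψ = 59.9918°
θ_3 = φ − θ_1 − θ_2 = -30.0009° (wrapped to (-180°,180°])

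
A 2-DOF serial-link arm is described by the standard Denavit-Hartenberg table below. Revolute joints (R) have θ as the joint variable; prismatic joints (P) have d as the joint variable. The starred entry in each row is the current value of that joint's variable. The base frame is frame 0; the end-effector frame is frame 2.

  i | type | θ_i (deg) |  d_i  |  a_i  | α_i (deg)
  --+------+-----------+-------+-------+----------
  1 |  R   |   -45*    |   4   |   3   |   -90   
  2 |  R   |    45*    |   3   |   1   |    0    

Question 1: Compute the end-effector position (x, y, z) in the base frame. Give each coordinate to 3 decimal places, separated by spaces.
4.743 -0.500 3.293

after link 1: o_1 = (2.1213, -2.1213, 4.0000)
after link 2: o_2 = (4.7426, -0.5000, 3.2929)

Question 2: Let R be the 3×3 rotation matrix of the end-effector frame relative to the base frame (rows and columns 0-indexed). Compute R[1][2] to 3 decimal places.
End-effector z-axis (col 2 of R) = (0.7071,0.7071,0.0000)
R[1][2] = 0.7071

0.707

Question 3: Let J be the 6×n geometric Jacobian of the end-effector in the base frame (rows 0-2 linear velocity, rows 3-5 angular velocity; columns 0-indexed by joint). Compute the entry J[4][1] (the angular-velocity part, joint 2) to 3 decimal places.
0.707

axis z_1 = (0.7071,0.7071,0.0000); lever o_n−o_1 = (2.6213,1.6213,-0.7071)
cross product → J_v[:, 1] = (-0.5000,0.5000,-0.7071)
J_ω[:, 1] = z_1
entry J[4][1] = 0.7071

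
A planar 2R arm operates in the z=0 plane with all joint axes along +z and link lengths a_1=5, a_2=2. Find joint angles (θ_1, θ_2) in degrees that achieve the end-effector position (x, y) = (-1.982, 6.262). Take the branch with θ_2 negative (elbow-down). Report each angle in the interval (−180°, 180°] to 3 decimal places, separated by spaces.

119.998 -45.005

cos θ_2 = (43.1410−5²−2²)/(2·5·2) = 0.7070; θ_2 = -45.0047° (elbow-down)
β = atan2(6.2620,-1.9820) = 107.5632°; ψ = atan2(-1.4143,6.4141) = -12.4349°
θ_1 = β − ψ = 119.9981°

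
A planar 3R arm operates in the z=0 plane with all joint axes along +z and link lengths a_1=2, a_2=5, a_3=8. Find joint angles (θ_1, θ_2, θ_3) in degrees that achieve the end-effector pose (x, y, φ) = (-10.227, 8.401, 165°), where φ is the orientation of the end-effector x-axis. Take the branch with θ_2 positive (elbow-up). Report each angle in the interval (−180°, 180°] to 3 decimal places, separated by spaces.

90.004 29.988 45.007

wrist centre = target − a_3·(cos φ, sin φ) = (-2.4996, 6.3304)
cos θ_2 = (46.3225−2²−5²)/(2·2·5) = 0.8661; θ_2 = 29.9884° (elbow-up)
β = atan2(6.3304,-2.4996) = 111.5467°; ψ = atan2(2.4991,6.3306) = 21.5424°
θ_1 = β − ψ = 90.0043°
θ_3 = φ − θ_1 − θ_2 = 45.0073° (wrapped to (-180°,180°])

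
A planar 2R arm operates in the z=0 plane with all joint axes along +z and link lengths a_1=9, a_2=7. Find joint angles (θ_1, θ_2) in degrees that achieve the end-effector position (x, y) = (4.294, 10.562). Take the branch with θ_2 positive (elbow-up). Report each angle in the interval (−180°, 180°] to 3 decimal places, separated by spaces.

30.000 90.003

cos θ_2 = (129.9943−9²−7²)/(2·9·7) = -0.0000; θ_2 = 90.0026° (elbow-up)
β = atan2(10.5620,4.2940) = 67.8757°; ψ = atan2(7.0000,8.9997) = 37.8760°
θ_1 = β − ψ = 29.9997°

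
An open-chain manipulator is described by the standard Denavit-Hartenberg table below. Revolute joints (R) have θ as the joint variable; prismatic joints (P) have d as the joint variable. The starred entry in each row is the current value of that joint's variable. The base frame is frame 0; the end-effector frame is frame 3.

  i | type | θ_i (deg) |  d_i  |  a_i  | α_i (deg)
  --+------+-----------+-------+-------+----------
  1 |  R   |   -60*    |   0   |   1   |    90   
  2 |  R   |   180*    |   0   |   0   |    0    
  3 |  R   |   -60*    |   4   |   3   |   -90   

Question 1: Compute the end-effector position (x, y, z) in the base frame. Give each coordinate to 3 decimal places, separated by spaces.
after link 1: o_1 = (0.5000, -0.8660, 0.0000)
after link 2: o_2 = (0.5000, -0.8660, 0.0000)
after link 3: o_3 = (-3.7141, -1.5670, 2.5981)

-3.714 -1.567 2.598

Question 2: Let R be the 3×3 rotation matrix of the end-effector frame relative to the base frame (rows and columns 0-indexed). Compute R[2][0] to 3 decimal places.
0.866

End-effector x-axis (col 0 of R) = (-0.2500,0.4330,0.8660)
R[2][0] = 0.8660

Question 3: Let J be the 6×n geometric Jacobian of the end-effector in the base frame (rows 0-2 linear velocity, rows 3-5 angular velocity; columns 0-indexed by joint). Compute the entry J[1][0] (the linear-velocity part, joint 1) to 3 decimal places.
axis z_0 = ẑ; lever o_n−o_0 = (-3.7141,-1.5670,2.5981)
cross product → J_v[:, 0] = (1.5670,-3.7141,0.0000)
J_ω[:, 0] = z_0
entry J[1][0] = -3.7141

-3.714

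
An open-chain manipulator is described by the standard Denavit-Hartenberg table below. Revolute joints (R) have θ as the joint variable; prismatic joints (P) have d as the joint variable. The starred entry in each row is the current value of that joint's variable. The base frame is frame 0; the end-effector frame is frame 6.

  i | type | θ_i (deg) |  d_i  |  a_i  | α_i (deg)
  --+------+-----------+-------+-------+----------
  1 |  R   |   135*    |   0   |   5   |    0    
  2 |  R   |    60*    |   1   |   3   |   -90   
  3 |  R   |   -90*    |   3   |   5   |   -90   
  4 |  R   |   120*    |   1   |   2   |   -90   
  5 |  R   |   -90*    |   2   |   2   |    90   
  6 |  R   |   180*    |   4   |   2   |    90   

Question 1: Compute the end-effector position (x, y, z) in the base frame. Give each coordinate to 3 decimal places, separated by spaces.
after link 1: o_1 = (-3.5355, 3.5355, 0.0000)
after link 2: o_2 = (-6.4333, 2.7591, 1.0000)
after link 3: o_3 = (-5.6569, -0.1387, 6.0000)
after link 4: o_4 = (-7.0711, 1.2755, 5.0000)
after link 5: o_5 = (-8.7441, -0.2081, 3.2679)
after link 6: o_6 = (-5.9157, -3.0365, 5.2679)

-5.916 -3.036 5.268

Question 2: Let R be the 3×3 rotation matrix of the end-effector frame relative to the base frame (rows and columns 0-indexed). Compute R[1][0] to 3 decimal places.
0.259

End-effector x-axis (col 0 of R) = (0.9659,0.2588,-0.0000)
R[1][0] = 0.2588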